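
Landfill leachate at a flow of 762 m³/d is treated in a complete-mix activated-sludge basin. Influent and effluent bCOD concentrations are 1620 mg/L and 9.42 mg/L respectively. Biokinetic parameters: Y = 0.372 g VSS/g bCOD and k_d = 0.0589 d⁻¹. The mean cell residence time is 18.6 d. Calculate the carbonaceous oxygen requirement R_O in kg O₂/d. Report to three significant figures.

Correct the yield for decay: Y_obs = Y/(1 + k_d θ_c) = 0.372 / (1 + 0.0589 × 18.6) = 0.372 / 2.096 = 0.1775.
ΔS = 1620 − 9.42 = 1611 mg/L, so the substrate removal rate is 762 × 1611/1000 = 1227 kg bCOD/d.
Biomass synthesised: P_X = Y_obs × 1227 = 217.9 kg VSS/d.
R_O = Q·(S₀ − S) − 1.42·P_X = 1227 − 1.42 × 217.9 = 917.9 kg O₂/d.

R_O ≈ 918 kg O₂/d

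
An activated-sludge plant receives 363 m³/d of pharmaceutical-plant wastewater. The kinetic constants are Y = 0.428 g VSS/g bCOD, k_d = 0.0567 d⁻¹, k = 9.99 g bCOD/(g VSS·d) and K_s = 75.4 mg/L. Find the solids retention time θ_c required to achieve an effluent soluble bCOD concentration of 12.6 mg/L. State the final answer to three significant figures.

Specific growth rate at S = 12.6 mg/L: μ = YkS/(K_s+S) = 0.428·9.99·12.6/(75.4+12.6) = 0.6122 d⁻¹.
Then 1/θ_c = μ − k_d = 0.6122 − 0.0567 = 0.5555 d⁻¹, giving θ_c = 1.800 d.

θ_c ≈ 1.80 d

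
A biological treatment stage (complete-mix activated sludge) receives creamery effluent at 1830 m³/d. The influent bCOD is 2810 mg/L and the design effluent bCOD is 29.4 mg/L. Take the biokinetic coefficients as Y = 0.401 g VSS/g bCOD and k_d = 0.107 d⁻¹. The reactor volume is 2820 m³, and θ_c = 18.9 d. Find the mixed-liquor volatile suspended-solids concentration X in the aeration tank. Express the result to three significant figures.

From V·X·(1 + k_d·θ_c) = Y·Q·(S₀ − S)·θ_c: X = 0.401 × 1830 × (2810 − 29.4) × 18.9 / [2820 × (1 + 0.107 × 18.9)] = 4525 mg/L.

X ≈ 4520 mg/L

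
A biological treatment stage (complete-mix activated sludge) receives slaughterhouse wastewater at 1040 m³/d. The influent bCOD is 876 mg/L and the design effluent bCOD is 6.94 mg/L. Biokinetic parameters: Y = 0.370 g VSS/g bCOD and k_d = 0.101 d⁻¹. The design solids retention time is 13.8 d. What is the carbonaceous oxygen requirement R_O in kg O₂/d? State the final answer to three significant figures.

R_O ≈ 705 kg O₂/d

Y_obs = Y / (1 + k_d θ_c) = 0.370 / (1 + 0.101 × 13.8) = 0.370 / 2.394 = 0.1546.
Q·(S₀ − S) = 1040 × (876 − 6.94) × 10⁻³ = 903.8 kg/d removed.
P_X = Y_obs·Q·(S₀ − S) = 0.1546 × 903.8 = 139.7 kg VSS/d.
R_O = Q·ΔS − 1.42 P_X = 903.8 − 198.4 = 705.4 kg O₂/d.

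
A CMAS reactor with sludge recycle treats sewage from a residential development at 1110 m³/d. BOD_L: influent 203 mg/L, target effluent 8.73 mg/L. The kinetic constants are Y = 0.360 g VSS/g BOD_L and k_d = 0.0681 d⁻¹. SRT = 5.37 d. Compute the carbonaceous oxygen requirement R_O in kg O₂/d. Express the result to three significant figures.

R_O ≈ 135 kg O₂/d

Observed yield with endogenous decay: Y_obs = Y / (1 + k_d·θ_c) = 0.360 / (1 + 0.0681 × 5.37) = 0.360 / 1.366 = 0.2636 g VSS/g BOD_L.
Q·(S₀ − S) = 1110 × (203 − 8.73) × 10⁻³ = 215.6 kg/d removed.
Biomass synthesised: P_X = Y_obs × 215.6 = 56.84 kg VSS/d.
Carbonaceous O₂ demand = substrate oxidised − cell-mass equivalent = 215.6 − 1.42 × 56.84 = 134.9 kg O₂/d.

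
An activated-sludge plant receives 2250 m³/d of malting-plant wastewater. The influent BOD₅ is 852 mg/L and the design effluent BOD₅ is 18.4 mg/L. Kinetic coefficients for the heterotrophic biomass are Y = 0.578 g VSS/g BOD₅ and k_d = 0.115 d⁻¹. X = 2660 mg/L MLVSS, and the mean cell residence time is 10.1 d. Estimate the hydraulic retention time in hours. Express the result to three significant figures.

τ ≈ 20.3 h

Steady-state biomass mass balance: V·X·(1 + k_d·θ_c) = Y·Q·(S₀ − S)·θ_c, so V = 0.578 × 2250 × (852 − 18.4) × 10.1 / [2660 × (1 + 0.115 × 10.1)] = 1.09×10^7 / 5750 = 1904 m³.
Hydraulic retention time τ = V/Q = 1904 / 2250 = 0.8464 d = 20.31 h.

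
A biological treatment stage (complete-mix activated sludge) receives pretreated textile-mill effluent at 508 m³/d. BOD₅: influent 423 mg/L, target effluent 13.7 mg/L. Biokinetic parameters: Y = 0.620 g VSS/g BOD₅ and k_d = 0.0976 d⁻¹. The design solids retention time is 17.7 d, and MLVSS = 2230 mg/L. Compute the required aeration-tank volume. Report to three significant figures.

V ≈ 375 m³

From the SRT design equation V = Y Q (S₀−S) θ_c / [X (1 + k_d θ_c)] = 0.620 × 508 × (423 − 13.7) × 17.7 / [2230 × (1 + 0.0976 × 17.7)] = 2.28×10^6 / 6082 = 375.1 m³.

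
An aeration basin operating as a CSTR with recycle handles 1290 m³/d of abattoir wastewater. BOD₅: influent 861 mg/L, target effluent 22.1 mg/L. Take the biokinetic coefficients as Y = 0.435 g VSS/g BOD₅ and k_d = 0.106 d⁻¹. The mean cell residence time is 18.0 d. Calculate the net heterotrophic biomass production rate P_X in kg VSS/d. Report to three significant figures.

P_X ≈ 162 kg VSS/d

Correct the yield for decay: Y_obs = Y/(1 + k_d θ_c) = 0.435 / (1 + 0.106 × 18.0) = 0.435 / 2.908 = 0.1496.
Mass of BOD₅ removed per day: Q(S₀ − S) = 1290 × 838.9 g/m³ = 1082 kg/d.
So the net sludge growth is P_X = 0.1496 × 1082 = 161.9 kg VSS/d.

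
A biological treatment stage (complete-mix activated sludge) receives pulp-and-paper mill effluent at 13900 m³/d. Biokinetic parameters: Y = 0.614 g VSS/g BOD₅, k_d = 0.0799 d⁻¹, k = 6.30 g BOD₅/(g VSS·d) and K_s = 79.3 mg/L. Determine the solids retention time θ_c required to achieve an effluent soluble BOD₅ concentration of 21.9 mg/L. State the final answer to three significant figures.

At the target effluent, Y k S/(K_s+S) = 0.614×6.30×21.9/101.2 = 0.8371 d⁻¹.
Then 1/θ_c = μ − k_d = 0.8371 − 0.0799 = 0.7572 d⁻¹, giving θ_c = 1.321 d.

θ_c ≈ 1.32 d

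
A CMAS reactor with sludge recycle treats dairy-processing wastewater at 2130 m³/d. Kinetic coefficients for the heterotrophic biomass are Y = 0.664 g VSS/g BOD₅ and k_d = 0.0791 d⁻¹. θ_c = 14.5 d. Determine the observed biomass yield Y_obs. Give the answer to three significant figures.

Correct the yield for decay: Y_obs = Y/(1 + k_d θ_c) = 0.664 / (1 + 0.0791 × 14.5) = 0.664 / 2.147 = 0.3093.

Y_obs ≈ 0.309 g VSS/g BOD₅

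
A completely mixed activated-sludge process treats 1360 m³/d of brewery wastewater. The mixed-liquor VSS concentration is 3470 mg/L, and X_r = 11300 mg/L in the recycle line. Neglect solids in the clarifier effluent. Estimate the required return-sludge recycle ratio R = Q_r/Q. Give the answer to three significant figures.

Mass balance around the secondary clarifier (neglecting effluent solids): R = X / (X_r − X) = 3470 / (11300 − 3470) = 0.4432.

R ≈ 0.443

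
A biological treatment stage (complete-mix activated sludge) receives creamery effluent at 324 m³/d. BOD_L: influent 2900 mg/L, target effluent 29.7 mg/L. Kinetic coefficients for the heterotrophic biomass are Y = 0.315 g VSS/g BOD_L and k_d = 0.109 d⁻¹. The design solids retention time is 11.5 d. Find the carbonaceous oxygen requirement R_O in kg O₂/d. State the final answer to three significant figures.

R_O ≈ 745 kg O₂/d

Y_obs = Y / (1 + k_d θ_c) = 0.315 / (1 + 0.109 × 11.5) = 0.315 / 2.253 = 0.1398.
Q·(S₀ − S) = 324 × (2900 − 29.7) × 10⁻³ = 930.0 kg/d removed.
P_X = Y_obs·Q·(S₀ − S) = 0.1398 × 930.0 = 130.0 kg VSS/d.
R_O = Q·(S₀ − S) − 1.42·P_X = 930.0 − 1.42 × 130.0 = 745.4 kg O₂/d.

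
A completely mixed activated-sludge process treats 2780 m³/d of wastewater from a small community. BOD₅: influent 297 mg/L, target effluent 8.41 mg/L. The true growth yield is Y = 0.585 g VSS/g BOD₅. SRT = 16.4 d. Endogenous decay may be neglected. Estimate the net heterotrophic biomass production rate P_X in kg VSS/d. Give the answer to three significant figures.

Since k_d ≈ 0, Y_obs = Y = 0.585 g VSS/g BOD₅.
Substrate removed = Q·(S₀ − S) = 2780 m³/d × (297 − 8.41) g/m³ = 8.02×10^5 g/d = 802.3 kg/d.
P_X = Y_obs · Q(S₀ − S) = 0.5850 × 802.3 = 469.3 kg VSS/d.

P_X ≈ 469 kg VSS/d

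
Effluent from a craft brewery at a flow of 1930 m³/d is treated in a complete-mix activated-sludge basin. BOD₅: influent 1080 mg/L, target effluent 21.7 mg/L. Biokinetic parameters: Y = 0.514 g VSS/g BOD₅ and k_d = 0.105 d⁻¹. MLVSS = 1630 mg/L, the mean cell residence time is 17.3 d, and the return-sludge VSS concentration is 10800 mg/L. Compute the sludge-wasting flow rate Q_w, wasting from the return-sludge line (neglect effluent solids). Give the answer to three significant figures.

Q_w ≈ 34.5 m³/d

From the SRT design equation V = Y Q (S₀−S) θ_c / [X (1 + k_d θ_c)] = 0.514 × 1930 × (1080 − 21.7) × 17.3 / [1630 × (1 + 0.105 × 17.3)] = 1.82×10^7 / 4591 = 3956 m³.
Q_w = (V·X)/(θ_c X_r) = 3956 × 1630 / (17.3 × 10800) = 34.51 m³/d.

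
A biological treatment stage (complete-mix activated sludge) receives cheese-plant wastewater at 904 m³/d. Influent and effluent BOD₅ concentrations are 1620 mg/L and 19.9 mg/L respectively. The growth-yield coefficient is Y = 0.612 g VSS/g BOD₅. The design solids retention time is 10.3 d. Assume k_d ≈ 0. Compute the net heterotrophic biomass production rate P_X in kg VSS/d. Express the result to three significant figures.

With endogenous decay neglected, the observed yield equals the true yield: Y_obs = Y = 0.612 g VSS/g BOD₅.
Substrate removed = Q·(S₀ − S) = 904 m³/d × (1620 − 19.9) g/m³ = 1.45×10^6 g/d = 1446 kg/d.
So the net sludge growth is P_X = 0.6120 × 1446 = 885.3 kg VSS/d.

P_X ≈ 885 kg VSS/d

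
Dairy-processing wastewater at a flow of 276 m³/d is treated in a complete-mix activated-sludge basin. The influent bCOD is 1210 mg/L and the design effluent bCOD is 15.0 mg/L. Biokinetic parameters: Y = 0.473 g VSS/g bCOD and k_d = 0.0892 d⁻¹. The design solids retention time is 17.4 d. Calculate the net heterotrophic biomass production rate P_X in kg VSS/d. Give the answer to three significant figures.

Y_obs = Y / (1 + k_d θ_c) = 0.473 / (1 + 0.0892 × 17.4) = 0.473 / 2.552 = 0.1853.
Mass of bCOD removed per day: Q(S₀ − S) = 276 × 1195 g/m³ = 329.8 kg/d.
So the net sludge growth is P_X = 0.1853 × 329.8 = 61.13 kg VSS/d.

P_X ≈ 61.1 kg VSS/d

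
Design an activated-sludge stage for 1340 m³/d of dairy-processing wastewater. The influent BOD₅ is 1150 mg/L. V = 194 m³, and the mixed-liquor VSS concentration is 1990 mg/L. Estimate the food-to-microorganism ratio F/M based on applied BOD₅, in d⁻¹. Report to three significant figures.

F/M = Q·S₀ / (V·X) = 1340 × 1150 / (194.0 × 1990) = 3.992 g BOD₅·(g VSS·d)⁻¹.

F/M ≈ 3.99 d⁻¹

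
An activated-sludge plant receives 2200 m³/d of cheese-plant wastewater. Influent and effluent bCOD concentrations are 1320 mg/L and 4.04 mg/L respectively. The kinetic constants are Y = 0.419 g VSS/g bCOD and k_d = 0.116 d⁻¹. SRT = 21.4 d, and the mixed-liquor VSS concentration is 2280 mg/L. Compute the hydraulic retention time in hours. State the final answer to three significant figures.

Steady-state biomass mass balance: V·X·(1 + k_d·θ_c) = Y·Q·(S₀ − S)·θ_c, so V = 0.419 × 2200 × (1320 − 4.04) × 21.4 / [2280 × (1 + 0.116 × 21.4)] = 2.6×10^7 / 7940 = 3269 m³.
Hydraulic retention time τ = V/Q = 3269 / 2200 = 1.486 d = 35.67 h.

τ ≈ 35.7 h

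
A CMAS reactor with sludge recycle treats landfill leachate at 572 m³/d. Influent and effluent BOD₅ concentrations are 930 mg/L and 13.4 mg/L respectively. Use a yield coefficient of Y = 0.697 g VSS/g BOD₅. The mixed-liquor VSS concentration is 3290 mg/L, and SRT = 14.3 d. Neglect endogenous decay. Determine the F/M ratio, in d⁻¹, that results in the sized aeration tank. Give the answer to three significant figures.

F/M ≈ 0.102 d⁻¹

V·X = Y·Q·ΔS·θ_c gives V = 0.697 × 572 × (930 − 13.4) × 14.3 / 3290 = 1588 m³.
Food-to-microorganism ratio F/M = Q S₀ / (V X) = 572 × 930 / (1588 × 3290) = 0.1018 d⁻¹.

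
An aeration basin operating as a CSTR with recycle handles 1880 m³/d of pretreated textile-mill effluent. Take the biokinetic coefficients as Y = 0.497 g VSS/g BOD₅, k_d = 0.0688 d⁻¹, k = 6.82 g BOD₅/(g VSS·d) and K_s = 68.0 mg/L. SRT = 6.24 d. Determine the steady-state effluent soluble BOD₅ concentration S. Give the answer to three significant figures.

Effluent substrate depends only on kinetics and SRT: S = K_s(1 + k_d θ_c) / [θ_c(Yk − k_d) − 1] = 68.0 × (1 + 0.0688 × 6.24) / [6.24 × (0.497 × 6.82 − 0.0688) − 1] = 97.19 / 19.72 = 4.928 mg/L.

S ≈ 4.93 mg/L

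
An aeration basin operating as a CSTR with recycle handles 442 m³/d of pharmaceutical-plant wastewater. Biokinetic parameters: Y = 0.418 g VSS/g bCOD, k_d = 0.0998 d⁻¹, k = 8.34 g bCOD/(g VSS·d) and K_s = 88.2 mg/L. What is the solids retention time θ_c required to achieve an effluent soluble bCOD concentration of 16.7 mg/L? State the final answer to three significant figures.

θ_c ≈ 2.20 d

From 1/θ_c = Y·k·S/(K_s + S) − k_d: Y·k·S/(K_s+S) = 0.418 × 8.34 × 16.7 / (88.2 + 16.7) = 0.5550 d⁻¹.
Then 1/θ_c = μ − k_d = 0.5550 − 0.0998 = 0.4552 d⁻¹, giving θ_c = 2.197 d.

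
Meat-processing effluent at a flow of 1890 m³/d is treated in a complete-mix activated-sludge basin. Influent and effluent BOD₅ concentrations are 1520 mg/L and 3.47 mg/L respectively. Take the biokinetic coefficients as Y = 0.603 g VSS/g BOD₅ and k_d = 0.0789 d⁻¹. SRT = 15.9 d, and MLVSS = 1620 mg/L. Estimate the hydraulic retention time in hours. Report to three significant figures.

From the SRT design equation V = Y Q (S₀−S) θ_c / [X (1 + k_d θ_c)] = 0.603 × 1890 × (1520 − 3.47) × 15.9 / [1620 × (1 + 0.0789 × 15.9)] = 2.75×10^7 / 3652 = 7524 m³.
Hydraulic retention time τ = V/Q = 7524 / 1890 = 3.981 d = 95.55 h.

τ ≈ 95.5 h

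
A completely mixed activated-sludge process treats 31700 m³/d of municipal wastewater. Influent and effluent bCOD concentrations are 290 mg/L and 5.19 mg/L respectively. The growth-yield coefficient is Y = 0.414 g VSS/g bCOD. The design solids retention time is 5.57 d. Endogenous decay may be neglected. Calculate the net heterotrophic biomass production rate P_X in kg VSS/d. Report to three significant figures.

No decay correction is needed, so Y_obs = Y = 0.414.
Substrate removed = Q·(S₀ − S) = 31700 m³/d × (290 − 5.19) g/m³ = 9.03×10^6 g/d = 9028 kg/d.
Net biomass production P_X = Y_obs × Q·(S₀ − S) = 0.4140 × 9028 = 3738 kg VSS/d.

P_X ≈ 3740 kg VSS/d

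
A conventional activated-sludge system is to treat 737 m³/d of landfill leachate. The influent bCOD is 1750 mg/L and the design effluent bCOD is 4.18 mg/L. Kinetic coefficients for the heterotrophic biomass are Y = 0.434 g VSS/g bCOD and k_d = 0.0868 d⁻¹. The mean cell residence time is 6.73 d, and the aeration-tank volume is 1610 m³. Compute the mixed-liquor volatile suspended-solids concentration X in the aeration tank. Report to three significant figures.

From V·X·(1 + k_d·θ_c) = Y·Q·(S₀ − S)·θ_c: X = 0.434 × 737 × (1750 − 4.18) × 6.73 / [1610 × (1 + 0.0868 × 6.73)] = 1473 mg/L.

X ≈ 1470 mg/L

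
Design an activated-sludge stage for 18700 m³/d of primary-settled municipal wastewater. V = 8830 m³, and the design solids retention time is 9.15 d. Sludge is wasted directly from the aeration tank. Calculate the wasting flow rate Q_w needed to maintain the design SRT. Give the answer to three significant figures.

With mixed-liquor wasting, θ_c = V/Q_w, so Q_w = V/θ_c = 8830/9.15 = 965.0 m³/d.

Q_w ≈ 965 m³/d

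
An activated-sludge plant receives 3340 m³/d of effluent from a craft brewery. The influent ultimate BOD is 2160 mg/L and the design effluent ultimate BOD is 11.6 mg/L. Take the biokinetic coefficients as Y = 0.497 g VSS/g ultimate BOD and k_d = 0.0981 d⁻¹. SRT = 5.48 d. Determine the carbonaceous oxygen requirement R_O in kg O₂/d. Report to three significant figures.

Observed yield with endogenous decay: Y_obs = Y / (1 + k_d·θ_c) = 0.497 / (1 + 0.0981 × 5.48) = 0.497 / 1.538 = 0.3232 g VSS/g ultimate BOD.
Mass of ultimate BOD removed per day: Q(S₀ − S) = 3340 × 2148 g/m³ = 7176 kg/d.
Net sludge production P_X = 0.3232 × 7176 = 2319 kg VSS/d.
R_O = Q·(S₀ − S) − 1.42·P_X = 7176 − 1.42 × 2319 = 3882 kg O₂/d.

R_O ≈ 3880 kg O₂/d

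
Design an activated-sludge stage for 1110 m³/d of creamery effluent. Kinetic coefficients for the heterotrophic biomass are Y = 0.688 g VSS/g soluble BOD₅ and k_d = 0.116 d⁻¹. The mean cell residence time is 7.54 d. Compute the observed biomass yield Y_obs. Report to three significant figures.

Correct the yield for decay: Y_obs = Y/(1 + k_d θ_c) = 0.688 / (1 + 0.116 × 7.54) = 0.688 / 1.875 = 0.3670.

Y_obs ≈ 0.367 g VSS/g soluble BOD₅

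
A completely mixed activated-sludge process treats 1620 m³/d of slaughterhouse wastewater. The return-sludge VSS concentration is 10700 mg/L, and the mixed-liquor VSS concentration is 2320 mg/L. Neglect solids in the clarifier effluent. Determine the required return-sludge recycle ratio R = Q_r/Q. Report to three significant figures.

R ≈ 0.277

Solids balance on the clarifier gives (1+R)X = R·X_r, so R = X/(X_r − X) = 2320 / (10700 − 2320) = 0.2768.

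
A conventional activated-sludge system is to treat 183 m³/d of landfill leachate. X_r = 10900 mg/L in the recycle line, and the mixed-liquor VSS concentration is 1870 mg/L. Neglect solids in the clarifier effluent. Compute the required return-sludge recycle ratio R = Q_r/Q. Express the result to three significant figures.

R ≈ 0.207

R = Q_r/Q = X/(X_r − X) = 1870 / (10900 − 1870) = 0.2071.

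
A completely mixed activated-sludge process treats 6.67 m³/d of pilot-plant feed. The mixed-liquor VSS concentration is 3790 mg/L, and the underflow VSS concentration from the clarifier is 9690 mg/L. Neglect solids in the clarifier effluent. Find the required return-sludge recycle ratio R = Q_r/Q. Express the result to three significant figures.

R ≈ 0.642

Solids balance on the clarifier gives (1+R)X = R·X_r, so R = X/(X_r − X) = 3790 / (9690 − 3790) = 0.6424.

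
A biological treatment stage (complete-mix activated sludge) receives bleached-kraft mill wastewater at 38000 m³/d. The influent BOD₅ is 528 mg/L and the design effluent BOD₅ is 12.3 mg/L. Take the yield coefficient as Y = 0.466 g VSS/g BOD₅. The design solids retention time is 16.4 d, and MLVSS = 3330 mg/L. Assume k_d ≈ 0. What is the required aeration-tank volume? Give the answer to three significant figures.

With k_d = 0 the design equation reduces to V = Y Q (S₀−S) θ_c / X = 0.466 × 38000 × (528 − 12.3) × 16.4 / 3330 = 44974 m³.

V ≈ 45000 m³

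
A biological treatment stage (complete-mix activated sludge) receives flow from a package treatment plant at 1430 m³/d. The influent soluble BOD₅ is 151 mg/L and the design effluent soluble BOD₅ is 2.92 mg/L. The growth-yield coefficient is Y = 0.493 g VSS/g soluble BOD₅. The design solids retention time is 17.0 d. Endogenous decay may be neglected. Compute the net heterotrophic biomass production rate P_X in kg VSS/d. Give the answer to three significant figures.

P_X ≈ 104 kg VSS/d

Since k_d ≈ 0, Y_obs = Y = 0.493 g VSS/g soluble BOD₅.
ΔS = 151 − 2.92 = 148.1 mg/L, so the substrate removal rate is 1430 × 148.1/1000 = 211.8 kg soluble BOD₅/d.
So the net sludge growth is P_X = 0.4930 × 211.8 = 104.4 kg VSS/d.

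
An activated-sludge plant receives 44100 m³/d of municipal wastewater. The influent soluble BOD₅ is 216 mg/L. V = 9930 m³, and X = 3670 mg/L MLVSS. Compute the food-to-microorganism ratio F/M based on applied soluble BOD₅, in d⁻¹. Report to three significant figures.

F/M = applied load / biomass = Q·S₀/(V·X) = 44100 × 216 / (9930 × 3670) = 0.2614 d⁻¹.

F/M ≈ 0.261 d⁻¹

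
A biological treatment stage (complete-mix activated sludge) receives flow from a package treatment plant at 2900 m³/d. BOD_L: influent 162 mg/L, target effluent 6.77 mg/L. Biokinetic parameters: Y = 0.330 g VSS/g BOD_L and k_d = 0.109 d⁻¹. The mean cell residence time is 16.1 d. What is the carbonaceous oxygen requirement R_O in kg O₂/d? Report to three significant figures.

R_O ≈ 374 kg O₂/d

Y_obs = Y / (1 + k_d θ_c) = 0.330 / (1 + 0.109 × 16.1) = 0.330 / 2.755 = 0.1198.
Substrate removed = Q·(S₀ − S) = 2900 m³/d × (162 − 6.77) g/m³ = 4.5×10^5 g/d = 450.2 kg/d.
Net sludge production P_X = 0.1198 × 450.2 = 53.92 kg VSS/d.
R_O = Q·(S₀ − S) − 1.42·P_X = 450.2 − 1.42 × 53.92 = 373.6 kg O₂/d.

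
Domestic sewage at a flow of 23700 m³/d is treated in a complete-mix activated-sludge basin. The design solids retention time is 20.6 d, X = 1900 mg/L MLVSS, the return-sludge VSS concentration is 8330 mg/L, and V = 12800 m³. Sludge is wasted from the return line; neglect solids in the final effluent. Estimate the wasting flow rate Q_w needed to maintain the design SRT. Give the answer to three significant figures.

Q_w ≈ 142 m³/d

Wasting from the return line (neglecting effluent solids): Q_w = V·X / (θ_c·X_r) = 12800 × 1900 / (20.6 × 8330) = 141.7 m³/d.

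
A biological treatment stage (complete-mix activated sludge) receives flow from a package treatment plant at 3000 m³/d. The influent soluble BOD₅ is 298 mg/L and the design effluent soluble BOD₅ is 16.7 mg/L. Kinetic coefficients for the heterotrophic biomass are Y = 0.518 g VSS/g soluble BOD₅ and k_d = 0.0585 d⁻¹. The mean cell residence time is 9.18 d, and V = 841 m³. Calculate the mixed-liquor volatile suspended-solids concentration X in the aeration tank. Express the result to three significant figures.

X ≈ 3100 mg/L

X = Y·Q·ΔS·θ_c / [V·(1 + k_d θ_c)] = 0.518 × 3000 × (298 − 16.7) × 9.18 / [841 × (1 + 0.0585 × 9.18)] = 3104 mg/L.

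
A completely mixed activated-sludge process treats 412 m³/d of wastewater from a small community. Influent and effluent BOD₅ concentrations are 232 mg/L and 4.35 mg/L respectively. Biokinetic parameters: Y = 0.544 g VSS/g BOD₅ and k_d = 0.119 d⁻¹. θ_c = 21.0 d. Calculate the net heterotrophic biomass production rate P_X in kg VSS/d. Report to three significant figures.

P_X ≈ 14.6 kg VSS/d

The observed yield is Y_obs = Y/(1 + k_d·θ_c) = 0.544 / (1 + 0.119 × 21.0) = 0.544 / 3.499 = 0.1555 g VSS per g BOD₅ removed.
Q·(S₀ − S) = 412 × (232 − 4.35) × 10⁻³ = 93.79 kg/d removed.
Biomass produced: P_X = Y_obs·Q·ΔS = 0.1555 × 93.79 ≈ 14.58 kg VSS/d.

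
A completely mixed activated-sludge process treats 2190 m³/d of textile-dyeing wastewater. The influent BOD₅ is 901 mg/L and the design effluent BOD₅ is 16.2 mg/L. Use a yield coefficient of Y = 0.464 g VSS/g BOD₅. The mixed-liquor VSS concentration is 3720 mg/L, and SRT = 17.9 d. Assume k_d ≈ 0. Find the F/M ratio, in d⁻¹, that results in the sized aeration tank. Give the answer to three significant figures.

With k_d = 0 the design equation reduces to V = Y Q (S₀−S) θ_c / X = 0.464 × 2190 × (901 − 16.2) × 17.9 / 3720 = 4326 m³.
Food-to-microorganism ratio F/M = Q S₀ / (V X) = 2190 × 901 / (4326 × 3720) = 0.1226 d⁻¹.

F/M ≈ 0.123 d⁻¹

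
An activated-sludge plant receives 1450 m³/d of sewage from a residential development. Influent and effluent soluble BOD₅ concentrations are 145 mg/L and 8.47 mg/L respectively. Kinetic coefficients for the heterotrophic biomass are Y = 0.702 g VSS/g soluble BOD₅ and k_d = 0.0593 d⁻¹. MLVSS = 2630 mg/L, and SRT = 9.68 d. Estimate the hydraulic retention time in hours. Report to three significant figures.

Rearranging the biomass balance for a CMAS with decay, V = Y·Q·ΔS·θ_c / [X·(1+k_d θ_c)] = 0.702 × 1450 × (145 − 8.47) × 9.68 / [2630 × (1 + 0.0593 × 9.68)] = 1.35×10^6 / 4140 = 325.0 m³.
HRT = V/Q = 325.0 m³ / 1450 m³·d⁻¹ = 0.2241 d × 24 = 5.379 h.

τ ≈ 5.38 h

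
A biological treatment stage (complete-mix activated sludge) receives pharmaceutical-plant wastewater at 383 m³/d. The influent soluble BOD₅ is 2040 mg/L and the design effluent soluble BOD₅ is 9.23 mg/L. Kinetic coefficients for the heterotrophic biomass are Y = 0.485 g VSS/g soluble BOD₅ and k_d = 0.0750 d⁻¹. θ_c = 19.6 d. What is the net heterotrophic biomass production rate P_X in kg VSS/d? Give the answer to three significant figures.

P_X ≈ 153 kg VSS/d

Correct the yield for decay: Y_obs = Y/(1 + k_d θ_c) = 0.485 / (1 + 0.0750 × 19.6) = 0.485 / 2.470 = 0.1964.
Q·(S₀ − S) = 383 × (2040 − 9.23) × 10⁻³ = 777.8 kg/d removed.
Biomass produced: P_X = Y_obs·Q·ΔS = 0.1964 × 777.8 ≈ 152.7 kg VSS/d.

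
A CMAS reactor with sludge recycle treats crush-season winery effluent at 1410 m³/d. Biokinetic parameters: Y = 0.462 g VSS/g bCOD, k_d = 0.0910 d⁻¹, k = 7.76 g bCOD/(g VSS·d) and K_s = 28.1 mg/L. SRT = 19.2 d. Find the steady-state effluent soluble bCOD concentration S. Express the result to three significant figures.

S ≈ 1.17 mg/L

From the Monod/SRT balance for a CMAS, S = K_s·(1+k_d θ_c)/[θ_c·(Y k − k_d) − 1] = 28.1 × (1 + 0.0910 × 19.2) / [19.2 × (0.462 × 7.76 − 0.0910) − 1] = 77.20 / 66.09 = 1.168 mg/L.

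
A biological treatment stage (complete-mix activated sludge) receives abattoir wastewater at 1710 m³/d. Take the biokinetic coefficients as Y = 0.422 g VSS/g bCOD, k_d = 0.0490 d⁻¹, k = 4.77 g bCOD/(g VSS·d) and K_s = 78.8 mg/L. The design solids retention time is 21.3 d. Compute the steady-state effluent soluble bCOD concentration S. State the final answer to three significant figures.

S ≈ 3.94 mg/L

For a completely mixed reactor with recycle the Lawrence–McCarty relation gives S = K_s·(1 + k_d·θ_c) / [θ_c·(Y·k − k_d) − 1] = 78.8 × (1 + 0.0490 × 21.3) / [21.3 × (0.422 × 4.77 − 0.0490) − 1] = 161.0 / 40.83 = 3.944 mg/L.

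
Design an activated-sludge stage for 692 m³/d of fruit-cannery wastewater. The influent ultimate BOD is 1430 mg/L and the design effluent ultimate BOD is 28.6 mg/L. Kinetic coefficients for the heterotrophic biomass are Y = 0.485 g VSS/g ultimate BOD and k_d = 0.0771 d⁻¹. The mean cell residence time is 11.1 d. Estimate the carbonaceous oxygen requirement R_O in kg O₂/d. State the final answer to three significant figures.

Observed yield with endogenous decay: Y_obs = Y / (1 + k_d·θ_c) = 0.485 / (1 + 0.0771 × 11.1) = 0.485 / 1.856 = 0.2613 g VSS/g ultimate BOD.
Q·(S₀ − S) = 692 × (1430 − 28.6) × 10⁻³ = 969.8 kg/d removed.
Biomass synthesised: P_X = Y_obs × 969.8 = 253.4 kg VSS/d.
R_O = Q·ΔS − 1.42 P_X = 969.8 − 359.9 = 609.9 kg O₂/d.

R_O ≈ 610 kg O₂/d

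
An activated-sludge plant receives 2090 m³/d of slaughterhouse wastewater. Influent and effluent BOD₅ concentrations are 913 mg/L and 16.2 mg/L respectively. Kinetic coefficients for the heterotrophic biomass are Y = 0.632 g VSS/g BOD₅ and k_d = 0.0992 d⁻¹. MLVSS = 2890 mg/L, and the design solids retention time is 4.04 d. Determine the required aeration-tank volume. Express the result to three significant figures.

V ≈ 1180 m³

Rearranging the biomass balance for a CMAS with decay, V = Y·Q·ΔS·θ_c / [X·(1+k_d θ_c)] = 0.632 × 2090 × (913 − 16.2) × 4.04 / [2890 × (1 + 0.0992 × 4.04)] = 4.79×10^6 / 4048 = 1182 m³.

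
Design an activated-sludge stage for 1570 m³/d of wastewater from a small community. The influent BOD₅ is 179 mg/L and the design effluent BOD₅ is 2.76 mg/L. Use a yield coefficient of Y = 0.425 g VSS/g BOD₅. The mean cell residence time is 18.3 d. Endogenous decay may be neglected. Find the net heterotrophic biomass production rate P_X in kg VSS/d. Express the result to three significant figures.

P_X ≈ 118 kg VSS/d

Since k_d ≈ 0, Y_obs = Y = 0.425 g VSS/g BOD₅.
Q·(S₀ − S) = 1570 × (179 − 2.76) × 10⁻³ = 276.7 kg/d removed.
Net biomass production P_X = Y_obs × Q·(S₀ − S) = 0.4250 × 276.7 = 117.6 kg VSS/d.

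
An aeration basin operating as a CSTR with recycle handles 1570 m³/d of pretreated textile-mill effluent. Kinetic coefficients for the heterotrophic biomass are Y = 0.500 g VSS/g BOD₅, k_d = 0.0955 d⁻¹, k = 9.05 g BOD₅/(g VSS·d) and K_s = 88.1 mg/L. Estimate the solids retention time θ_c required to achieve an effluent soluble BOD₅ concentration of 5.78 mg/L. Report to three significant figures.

At the target effluent, Y k S/(K_s+S) = 0.500×9.05×5.78/93.88 = 0.2786 d⁻¹.
1/θ_c = 0.2786 − 0.0955 = 0.1831 d⁻¹, so θ_c = 5.462 d.

θ_c ≈ 5.46 d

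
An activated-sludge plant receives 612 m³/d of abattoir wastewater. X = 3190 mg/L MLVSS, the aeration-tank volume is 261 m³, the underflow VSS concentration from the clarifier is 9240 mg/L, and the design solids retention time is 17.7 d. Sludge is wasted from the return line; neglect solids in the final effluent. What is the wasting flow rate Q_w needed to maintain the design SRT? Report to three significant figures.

Q_w ≈ 5.09 m³/d

Q_w = (V·X)/(θ_c X_r) = 261.0 × 3190 / (17.7 × 9240) = 5.091 m³/d.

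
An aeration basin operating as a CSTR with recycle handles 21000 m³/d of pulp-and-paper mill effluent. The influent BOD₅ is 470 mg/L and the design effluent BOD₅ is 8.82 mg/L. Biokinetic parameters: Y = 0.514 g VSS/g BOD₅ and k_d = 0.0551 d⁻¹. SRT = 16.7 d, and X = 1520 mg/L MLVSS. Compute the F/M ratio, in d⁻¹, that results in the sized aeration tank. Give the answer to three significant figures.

Steady-state biomass mass balance: V·X·(1 + k_d·θ_c) = Y·Q·(S₀ − S)·θ_c, so V = 0.514 × 21000 × (470 − 8.82) × 16.7 / [1520 × (1 + 0.0551 × 16.7)] = 8.31×10^7 / 2919 = 28483 m³.
F/M = Q·S₀ / (V·X) = 21000 × 470 / (28483 × 1520) = 0.2280 g BOD₅·(g VSS·d)⁻¹.

F/M ≈ 0.228 d⁻¹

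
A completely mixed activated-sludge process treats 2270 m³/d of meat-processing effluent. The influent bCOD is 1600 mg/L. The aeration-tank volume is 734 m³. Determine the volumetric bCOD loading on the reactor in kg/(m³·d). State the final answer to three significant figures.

Volumetric loading L_v = Q·S₀ / V = 2270 × 1600 g/m³ / 734.0 m³ = 4948 g/(m³·d) = 4.948 kg bCOD/(m³·d).

L_v ≈ 4.95 kg bCOD/(m³·d)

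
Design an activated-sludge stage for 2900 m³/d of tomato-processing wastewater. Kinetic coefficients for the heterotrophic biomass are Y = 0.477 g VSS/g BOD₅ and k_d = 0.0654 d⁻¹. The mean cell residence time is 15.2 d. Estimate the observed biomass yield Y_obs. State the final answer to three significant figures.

Y_obs ≈ 0.239 g VSS/g BOD₅

Observed yield with endogenous decay: Y_obs = Y / (1 + k_d·θ_c) = 0.477 / (1 + 0.0654 × 15.2) = 0.477 / 1.994 = 0.2392 g VSS/g BOD₅.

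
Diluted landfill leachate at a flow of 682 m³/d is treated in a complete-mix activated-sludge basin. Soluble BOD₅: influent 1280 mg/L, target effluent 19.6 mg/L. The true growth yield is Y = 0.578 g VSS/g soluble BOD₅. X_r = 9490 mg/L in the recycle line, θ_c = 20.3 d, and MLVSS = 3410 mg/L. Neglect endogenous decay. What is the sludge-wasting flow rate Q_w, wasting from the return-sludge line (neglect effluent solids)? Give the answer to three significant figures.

Q_w ≈ 52.4 m³/d

Biomass mass balance (decay neglected): V·X = Y·Q·(S₀ − S)·θ_c, so V = 0.578 × 682 × (1280 − 19.6) × 20.3 / 3410 = 2958 m³.
Q_w = (V·X)/(θ_c X_r) = 2958 × 3410 / (20.3 × 9490) = 52.35 m³/d.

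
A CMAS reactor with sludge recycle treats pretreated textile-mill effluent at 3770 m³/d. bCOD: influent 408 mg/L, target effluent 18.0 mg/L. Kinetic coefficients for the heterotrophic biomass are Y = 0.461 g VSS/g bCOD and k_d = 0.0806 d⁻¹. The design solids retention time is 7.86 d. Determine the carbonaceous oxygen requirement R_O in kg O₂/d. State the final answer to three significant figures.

Y_obs = Y / (1 + k_d θ_c) = 0.461 / (1 + 0.0806 × 7.86) = 0.461 / 1.634 = 0.2822.
Q·(S₀ − S) = 3770 × (408 − 18.0) × 10⁻³ = 1470 kg/d removed.
P_X = Y_obs·Q·(S₀ − S) = 0.2822 × 1470 = 414.9 kg VSS/d.
R_O = Q·ΔS − 1.42 P_X = 1470 − 589.2 = 881.1 kg O₂/d.

R_O ≈ 881 kg O₂/d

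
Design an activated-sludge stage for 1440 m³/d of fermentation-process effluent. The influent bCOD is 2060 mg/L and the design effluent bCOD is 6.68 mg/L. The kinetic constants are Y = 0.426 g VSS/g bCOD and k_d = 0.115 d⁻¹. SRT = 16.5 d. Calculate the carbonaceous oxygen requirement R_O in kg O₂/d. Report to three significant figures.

Correct the yield for decay: Y_obs = Y/(1 + k_d θ_c) = 0.426 / (1 + 0.115 × 16.5) = 0.426 / 2.897 = 0.1470.
ΔS = 2060 − 6.68 = 2053 mg/L, so the substrate removal rate is 1440 × 2053/1000 = 2957 kg bCOD/d.
P_X = Y_obs·Q·(S₀ − S) = 0.1470 × 2957 = 434.7 kg VSS/d.
Carbonaceous O₂ demand = substrate oxidised − cell-mass equivalent = 2957 − 1.42 × 434.7 = 2339 kg O₂/d.

R_O ≈ 2340 kg O₂/d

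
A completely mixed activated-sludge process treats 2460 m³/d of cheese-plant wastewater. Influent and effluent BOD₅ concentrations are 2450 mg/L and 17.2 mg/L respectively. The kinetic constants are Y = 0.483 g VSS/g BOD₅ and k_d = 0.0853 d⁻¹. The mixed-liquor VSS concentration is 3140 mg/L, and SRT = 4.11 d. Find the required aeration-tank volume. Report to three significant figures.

Rearranging the biomass balance for a CMAS with decay, V = Y·Q·ΔS·θ_c / [X·(1+k_d θ_c)] = 0.483 × 2460 × (2450 − 17.2) × 4.11 / [3140 × (1 + 0.0853 × 4.11)] = 1.19×10^7 / 4241 = 2801 m³.

V ≈ 2800 m³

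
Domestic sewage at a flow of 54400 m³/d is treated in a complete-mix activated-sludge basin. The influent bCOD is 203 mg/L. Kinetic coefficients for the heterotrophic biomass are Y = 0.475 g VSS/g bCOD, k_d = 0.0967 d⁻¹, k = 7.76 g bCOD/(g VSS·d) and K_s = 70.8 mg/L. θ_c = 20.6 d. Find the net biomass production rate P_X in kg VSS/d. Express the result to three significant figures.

Effluent substrate depends only on kinetics and SRT: S = K_s(1 + k_d θ_c) / [θ_c(Yk − k_d) − 1] = 70.8 × (1 + 0.0967 × 20.6) / [20.6 × (0.475 × 7.76 − 0.0967) − 1] = 211.8 / 72.94 = 2.904 mg/L.
Observed yield with endogenous decay: Y_obs = Y / (1 + k_d·θ_c) = 0.475 / (1 + 0.0967 × 20.6) = 0.475 / 2.992 = 0.1588 g VSS/g bCOD.
ΔS = 203 − 2.90 = 200.1 mg/L, so the substrate removal rate is 54400 × 200.1/1000 = 10885 kg bCOD/d.
Net biomass production P_X = Y_obs × Q·(S₀ − S) = 0.1588 × 10885 = 1728 kg VSS/d.

P_X ≈ 1730 kg VSS/d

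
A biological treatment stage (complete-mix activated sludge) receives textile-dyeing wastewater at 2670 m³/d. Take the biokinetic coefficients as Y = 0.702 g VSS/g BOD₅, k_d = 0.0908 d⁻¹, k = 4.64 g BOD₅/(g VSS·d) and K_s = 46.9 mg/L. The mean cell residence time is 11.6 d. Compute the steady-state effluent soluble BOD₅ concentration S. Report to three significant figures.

S ≈ 2.70 mg/L

For a completely mixed reactor with recycle the Lawrence–McCarty relation gives S = K_s·(1 + k_d·θ_c) / [θ_c·(Y·k − k_d) − 1] = 46.9 × (1 + 0.0908 × 11.6) / [11.6 × (0.702 × 4.64 − 0.0908) − 1] = 96.30 / 35.73 = 2.695 mg/L.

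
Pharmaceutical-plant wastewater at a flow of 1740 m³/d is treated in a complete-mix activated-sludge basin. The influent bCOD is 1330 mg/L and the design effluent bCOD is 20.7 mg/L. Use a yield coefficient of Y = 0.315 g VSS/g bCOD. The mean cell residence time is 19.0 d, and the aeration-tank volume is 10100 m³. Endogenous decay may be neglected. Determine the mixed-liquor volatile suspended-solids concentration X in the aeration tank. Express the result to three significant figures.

X ≈ 1350 mg/L

X = Y·Q·ΔS·θ_c / V = 0.315 × 1740 × (1330 − 20.7) × 19.0 / 10100 = 1350 mg/L.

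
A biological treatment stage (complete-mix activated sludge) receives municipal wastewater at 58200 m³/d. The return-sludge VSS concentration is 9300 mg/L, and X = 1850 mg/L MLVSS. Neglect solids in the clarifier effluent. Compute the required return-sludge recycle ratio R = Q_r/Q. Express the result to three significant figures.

Solids balance on the clarifier gives (1+R)X = R·X_r, so R = X/(X_r − X) = 1850 / (9300 − 1850) = 0.2483.

R ≈ 0.248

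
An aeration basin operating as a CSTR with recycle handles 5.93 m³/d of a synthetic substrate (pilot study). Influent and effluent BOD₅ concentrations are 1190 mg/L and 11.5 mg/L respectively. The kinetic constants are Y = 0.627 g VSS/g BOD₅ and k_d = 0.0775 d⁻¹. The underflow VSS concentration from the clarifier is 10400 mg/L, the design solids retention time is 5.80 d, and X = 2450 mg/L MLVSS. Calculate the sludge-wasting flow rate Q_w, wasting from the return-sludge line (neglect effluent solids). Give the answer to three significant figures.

Steady-state biomass mass balance: V·X·(1 + k_d·θ_c) = Y·Q·(S₀ − S)·θ_c, so V = 0.627 × 5.93 × (1190 − 11.5) × 5.80 / [2450 × (1 + 0.0775 × 5.80)] = 2.54×10^4 / 3551 = 7.156 m³.
θ_c = V·X/(Q_w·X_r) when wasting from the recycle, so Q_w = V·X/(θ_c·X_r) = 7.156 × 2450 / (5.80 × 10400) = 0.2907 m³/d.

Q_w ≈ 0.291 m³/d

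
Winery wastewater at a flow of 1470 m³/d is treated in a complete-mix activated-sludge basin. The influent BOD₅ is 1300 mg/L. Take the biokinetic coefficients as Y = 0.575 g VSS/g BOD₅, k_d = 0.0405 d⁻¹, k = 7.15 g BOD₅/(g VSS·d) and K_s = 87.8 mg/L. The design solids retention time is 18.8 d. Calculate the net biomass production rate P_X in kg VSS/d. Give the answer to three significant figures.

P_X ≈ 623 kg VSS/d

For a completely mixed reactor with recycle the Lawrence–McCarty relation gives S = K_s·(1 + k_d·θ_c) / [θ_c·(Y·k − k_d) − 1] = 87.8 × (1 + 0.0405 × 18.8) / [18.8 × (0.575 × 7.15 − 0.0405) − 1] = 154.7 / 75.53 = 2.048 mg/L.
Correct the yield for decay: Y_obs = Y/(1 + k_d θ_c) = 0.575 / (1 + 0.0405 × 18.8) = 0.575 / 1.761 = 0.3264.
Mass of BOD₅ removed per day: Q(S₀ − S) = 1470 × 1298 g/m³ = 1908 kg/d.
Biomass produced: P_X = Y_obs·Q·ΔS = 0.3264 × 1908 ≈ 622.9 kg VSS/d.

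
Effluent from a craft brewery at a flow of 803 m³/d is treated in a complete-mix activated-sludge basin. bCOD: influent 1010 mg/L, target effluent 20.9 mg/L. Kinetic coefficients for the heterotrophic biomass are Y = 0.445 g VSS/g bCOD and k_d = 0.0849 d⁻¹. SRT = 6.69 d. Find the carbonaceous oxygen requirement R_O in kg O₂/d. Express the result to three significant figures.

The observed yield is Y_obs = Y/(1 + k_d·θ_c) = 0.445 / (1 + 0.0849 × 6.69) = 0.445 / 1.568 = 0.2838 g VSS per g bCOD removed.
ΔS = 1010 − 20.9 = 989.1 mg/L, so the substrate removal rate is 803 × 989.1/1000 = 794.2 kg bCOD/d.
Net sludge production P_X = 0.2838 × 794.2 = 225.4 kg VSS/d.
R_O = Q·(S₀ − S) − 1.42·P_X = 794.2 − 1.42 × 225.4 = 474.2 kg O₂/d.

R_O ≈ 474 kg O₂/d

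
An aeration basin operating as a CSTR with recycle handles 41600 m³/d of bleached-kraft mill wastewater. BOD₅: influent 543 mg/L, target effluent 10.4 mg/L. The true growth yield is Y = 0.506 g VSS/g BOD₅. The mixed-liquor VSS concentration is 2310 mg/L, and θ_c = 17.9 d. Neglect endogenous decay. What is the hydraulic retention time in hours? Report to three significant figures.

With k_d = 0 the design equation reduces to V = Y Q (S₀−S) θ_c / X = 0.506 × 41600 × (543 − 10.4) × 17.9 / 2310 = 86873 m³.
τ = V/Q = 86873/41600 = 2.088 d, or 50.12 h.

τ ≈ 50.1 h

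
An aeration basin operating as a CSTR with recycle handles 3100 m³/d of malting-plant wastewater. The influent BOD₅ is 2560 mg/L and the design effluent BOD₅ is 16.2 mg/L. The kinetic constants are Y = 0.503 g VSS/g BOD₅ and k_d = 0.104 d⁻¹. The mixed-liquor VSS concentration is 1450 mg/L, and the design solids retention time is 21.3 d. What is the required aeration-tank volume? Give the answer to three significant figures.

Steady-state biomass mass balance: V·X·(1 + k_d·θ_c) = Y·Q·(S₀ − S)·θ_c, so V = 0.503 × 3100 × (2560 − 16.2) × 21.3 / [1450 × (1 + 0.104 × 21.3)] = 8.45×10^7 / 4662 = 18122 m³.

V ≈ 18100 m³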